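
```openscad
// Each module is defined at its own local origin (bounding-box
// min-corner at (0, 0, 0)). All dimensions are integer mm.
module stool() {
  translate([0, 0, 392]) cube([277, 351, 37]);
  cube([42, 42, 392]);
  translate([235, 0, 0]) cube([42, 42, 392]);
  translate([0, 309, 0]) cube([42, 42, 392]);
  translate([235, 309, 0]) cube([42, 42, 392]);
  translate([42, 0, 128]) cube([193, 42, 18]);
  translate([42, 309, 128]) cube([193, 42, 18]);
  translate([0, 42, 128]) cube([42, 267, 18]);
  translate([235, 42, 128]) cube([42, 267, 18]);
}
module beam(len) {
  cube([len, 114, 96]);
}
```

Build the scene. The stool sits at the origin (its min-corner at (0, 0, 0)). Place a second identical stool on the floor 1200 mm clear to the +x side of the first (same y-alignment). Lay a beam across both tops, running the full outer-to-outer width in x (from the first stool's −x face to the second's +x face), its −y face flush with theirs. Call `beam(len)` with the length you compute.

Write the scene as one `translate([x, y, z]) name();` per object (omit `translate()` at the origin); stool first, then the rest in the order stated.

stool();
translate([1477, 0, 0]) stool();
translate([0, 0, 429]) beam(1754);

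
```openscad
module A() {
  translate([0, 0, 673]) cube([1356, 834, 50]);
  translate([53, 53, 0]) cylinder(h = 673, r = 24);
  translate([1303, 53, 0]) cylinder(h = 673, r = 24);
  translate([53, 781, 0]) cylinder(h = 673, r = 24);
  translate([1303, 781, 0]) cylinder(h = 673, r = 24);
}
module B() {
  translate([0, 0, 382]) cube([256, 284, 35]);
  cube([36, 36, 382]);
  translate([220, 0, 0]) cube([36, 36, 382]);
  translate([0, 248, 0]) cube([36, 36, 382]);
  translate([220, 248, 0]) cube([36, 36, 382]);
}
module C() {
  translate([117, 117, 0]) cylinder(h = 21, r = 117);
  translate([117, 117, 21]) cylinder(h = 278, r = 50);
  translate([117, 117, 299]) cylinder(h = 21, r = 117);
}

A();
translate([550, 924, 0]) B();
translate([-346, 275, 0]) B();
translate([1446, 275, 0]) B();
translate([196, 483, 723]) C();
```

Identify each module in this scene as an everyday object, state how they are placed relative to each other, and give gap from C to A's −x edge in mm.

The spool's min-x is at 196; the table's min-x is 0; gap = 196 mm.

A is a table. B is a stool. C is a spool. Three stools sit around the table at the +y, −x, +x sides. The spool is on top of the table. The gap from the spool to the table's −x edge is 196 mm.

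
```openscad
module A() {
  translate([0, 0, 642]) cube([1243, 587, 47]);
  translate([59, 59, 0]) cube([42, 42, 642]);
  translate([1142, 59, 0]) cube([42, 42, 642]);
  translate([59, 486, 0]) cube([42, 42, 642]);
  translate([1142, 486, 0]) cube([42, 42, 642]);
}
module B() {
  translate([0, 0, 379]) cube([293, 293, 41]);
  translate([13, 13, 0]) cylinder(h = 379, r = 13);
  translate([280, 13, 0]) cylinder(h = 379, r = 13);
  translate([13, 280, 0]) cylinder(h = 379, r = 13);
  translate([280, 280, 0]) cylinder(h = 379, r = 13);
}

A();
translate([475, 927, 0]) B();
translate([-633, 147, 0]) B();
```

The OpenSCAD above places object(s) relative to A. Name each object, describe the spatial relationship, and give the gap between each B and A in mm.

Each stool's nearest face is 340 mm from the table's bounding box.

A is a table. B is a stool. Two stools sit around the table at the +y, −x sides. The gap between each stool and the table is 340 mm.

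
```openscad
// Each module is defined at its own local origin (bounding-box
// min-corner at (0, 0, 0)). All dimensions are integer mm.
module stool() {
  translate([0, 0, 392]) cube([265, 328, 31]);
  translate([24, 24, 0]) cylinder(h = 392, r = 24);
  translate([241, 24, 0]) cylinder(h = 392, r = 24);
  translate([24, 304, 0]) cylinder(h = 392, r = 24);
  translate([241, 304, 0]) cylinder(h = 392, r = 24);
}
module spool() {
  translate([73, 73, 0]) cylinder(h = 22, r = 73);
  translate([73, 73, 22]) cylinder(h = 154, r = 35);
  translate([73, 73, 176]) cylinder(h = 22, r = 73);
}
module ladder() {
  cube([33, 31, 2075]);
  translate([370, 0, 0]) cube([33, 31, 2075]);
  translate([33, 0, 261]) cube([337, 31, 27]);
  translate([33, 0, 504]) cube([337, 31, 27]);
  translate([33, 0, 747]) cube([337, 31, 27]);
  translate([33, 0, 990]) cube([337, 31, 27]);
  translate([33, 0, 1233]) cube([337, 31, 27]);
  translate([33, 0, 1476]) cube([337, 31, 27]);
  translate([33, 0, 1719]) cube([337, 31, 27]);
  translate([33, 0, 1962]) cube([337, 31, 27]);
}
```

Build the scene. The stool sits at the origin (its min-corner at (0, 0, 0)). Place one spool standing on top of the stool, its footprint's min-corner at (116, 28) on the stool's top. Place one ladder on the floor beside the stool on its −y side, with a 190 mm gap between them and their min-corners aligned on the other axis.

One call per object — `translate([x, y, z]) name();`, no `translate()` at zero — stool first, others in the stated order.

stool();
translate([116, 28, 423]) spool();
translate([0, -221, 0]) ladder();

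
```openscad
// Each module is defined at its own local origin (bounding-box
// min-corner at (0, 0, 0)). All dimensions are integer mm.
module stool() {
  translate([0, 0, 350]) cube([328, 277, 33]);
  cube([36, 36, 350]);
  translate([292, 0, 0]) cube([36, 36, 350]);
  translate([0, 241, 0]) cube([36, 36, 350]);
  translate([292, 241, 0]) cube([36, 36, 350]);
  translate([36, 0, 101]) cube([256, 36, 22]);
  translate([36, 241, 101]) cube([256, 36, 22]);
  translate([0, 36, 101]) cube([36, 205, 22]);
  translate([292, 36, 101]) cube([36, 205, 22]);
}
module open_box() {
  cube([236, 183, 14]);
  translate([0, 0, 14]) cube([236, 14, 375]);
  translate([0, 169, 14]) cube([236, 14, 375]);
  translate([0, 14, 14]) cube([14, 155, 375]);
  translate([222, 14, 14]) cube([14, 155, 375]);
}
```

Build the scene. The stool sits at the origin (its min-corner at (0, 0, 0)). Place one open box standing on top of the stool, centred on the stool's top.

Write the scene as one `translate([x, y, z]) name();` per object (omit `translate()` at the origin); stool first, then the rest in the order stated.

stool();
translate([46, 47, 383]) open_box();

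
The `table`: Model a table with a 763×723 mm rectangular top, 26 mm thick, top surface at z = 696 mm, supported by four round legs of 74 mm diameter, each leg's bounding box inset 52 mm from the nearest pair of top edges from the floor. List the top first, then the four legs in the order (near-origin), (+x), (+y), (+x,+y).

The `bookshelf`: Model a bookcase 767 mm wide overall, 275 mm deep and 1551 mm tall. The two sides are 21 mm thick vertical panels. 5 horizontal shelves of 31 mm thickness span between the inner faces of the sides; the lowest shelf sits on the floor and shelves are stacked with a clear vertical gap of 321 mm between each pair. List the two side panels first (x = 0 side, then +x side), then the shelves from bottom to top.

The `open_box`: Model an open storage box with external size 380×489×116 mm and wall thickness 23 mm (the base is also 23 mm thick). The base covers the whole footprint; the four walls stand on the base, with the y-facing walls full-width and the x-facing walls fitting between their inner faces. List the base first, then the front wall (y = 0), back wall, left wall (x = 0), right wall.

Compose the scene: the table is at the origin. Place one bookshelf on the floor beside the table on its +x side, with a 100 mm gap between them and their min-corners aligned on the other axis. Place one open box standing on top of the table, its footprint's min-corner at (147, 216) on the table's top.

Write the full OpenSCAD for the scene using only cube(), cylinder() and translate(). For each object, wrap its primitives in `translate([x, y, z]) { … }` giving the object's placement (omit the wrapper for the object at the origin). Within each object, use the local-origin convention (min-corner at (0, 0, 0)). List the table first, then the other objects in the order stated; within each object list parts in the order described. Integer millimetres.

translate([0, 0, 670]) cube([763, 723, 26]);
translate([89, 89, 0]) cylinder(h = 670, r = 37);
translate([674, 89, 0]) cylinder(h = 670, r = 37);
translate([89, 634, 0]) cylinder(h = 670, r = 37);
translate([674, 634, 0]) cylinder(h = 670, r = 37);
translate([863, 0, 0]) {
  cube([21, 275, 1551]);
  translate([746, 0, 0]) cube([21, 275, 1551]);
  translate([21, 0, 0]) cube([725, 275, 31]);
  translate([21, 0, 352]) cube([725, 275, 31]);
  translate([21, 0, 704]) cube([725, 275, 31]);
  translate([21, 0, 1056]) cube([725, 275, 31]);
  translate([21, 0, 1408]) cube([725, 275, 31]);
}
translate([147, 216, 696]) {
  cube([380, 489, 23]);
  translate([0, 0, 23]) cube([380, 23, 93]);
  translate([0, 466, 23]) cube([380, 23, 93]);
  translate([0, 23, 23]) cube([23, 443, 93]);
  translate([357, 23, 23]) cube([23, 443, 93]);
}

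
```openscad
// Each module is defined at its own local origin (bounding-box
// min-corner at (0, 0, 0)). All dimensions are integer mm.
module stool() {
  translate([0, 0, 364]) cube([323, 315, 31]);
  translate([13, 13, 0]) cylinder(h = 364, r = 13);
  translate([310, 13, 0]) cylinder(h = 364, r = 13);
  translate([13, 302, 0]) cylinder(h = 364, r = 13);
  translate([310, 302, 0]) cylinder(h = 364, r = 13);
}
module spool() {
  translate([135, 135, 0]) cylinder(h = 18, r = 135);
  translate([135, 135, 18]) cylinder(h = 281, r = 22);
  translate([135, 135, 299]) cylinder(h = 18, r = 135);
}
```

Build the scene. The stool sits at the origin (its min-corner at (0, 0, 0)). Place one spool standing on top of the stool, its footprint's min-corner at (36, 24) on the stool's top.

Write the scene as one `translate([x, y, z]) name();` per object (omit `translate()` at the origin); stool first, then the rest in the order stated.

stool();
translate([36, 24, 395]) spool();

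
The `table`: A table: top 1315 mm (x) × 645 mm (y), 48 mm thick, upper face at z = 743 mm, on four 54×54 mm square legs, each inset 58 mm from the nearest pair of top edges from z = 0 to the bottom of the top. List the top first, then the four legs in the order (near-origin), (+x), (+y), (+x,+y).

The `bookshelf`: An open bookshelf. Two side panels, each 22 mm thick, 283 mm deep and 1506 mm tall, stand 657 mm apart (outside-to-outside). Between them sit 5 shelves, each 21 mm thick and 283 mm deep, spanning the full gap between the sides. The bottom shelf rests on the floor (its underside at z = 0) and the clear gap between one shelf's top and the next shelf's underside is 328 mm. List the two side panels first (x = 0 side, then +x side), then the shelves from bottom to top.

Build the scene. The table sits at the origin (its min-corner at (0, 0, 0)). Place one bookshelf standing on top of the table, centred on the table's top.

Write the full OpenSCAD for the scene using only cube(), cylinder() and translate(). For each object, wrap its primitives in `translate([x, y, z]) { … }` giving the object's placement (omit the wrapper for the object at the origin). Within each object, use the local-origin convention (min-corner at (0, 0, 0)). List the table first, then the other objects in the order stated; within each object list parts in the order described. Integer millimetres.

translate([0, 0, 695]) cube([1315, 645, 48]);
translate([58, 58, 0]) cube([54, 54, 695]);
translate([1203, 58, 0]) cube([54, 54, 695]);
translate([58, 533, 0]) cube([54, 54, 695]);
translate([1203, 533, 0]) cube([54, 54, 695]);
translate([329, 181, 743]) {
  cube([22, 283, 1506]);
  translate([635, 0, 0]) cube([22, 283, 1506]);
  translate([22, 0, 0]) cube([613, 283, 21]);
  translate([22, 0, 349]) cube([613, 283, 21]);
  translate([22, 0, 698]) cube([613, 283, 21]);
  translate([22, 0, 1047]) cube([613, 283, 21]);
  translate([22, 0, 1396]) cube([613, 283, 21]);
}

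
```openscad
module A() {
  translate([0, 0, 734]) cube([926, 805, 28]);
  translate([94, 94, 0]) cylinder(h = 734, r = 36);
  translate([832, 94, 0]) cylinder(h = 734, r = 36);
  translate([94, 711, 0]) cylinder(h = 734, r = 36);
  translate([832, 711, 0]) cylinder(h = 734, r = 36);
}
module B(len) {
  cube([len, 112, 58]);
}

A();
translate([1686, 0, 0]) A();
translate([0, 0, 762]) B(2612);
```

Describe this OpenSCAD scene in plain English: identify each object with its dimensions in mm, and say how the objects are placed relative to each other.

A is a rectangular dining table. The top is 926×805×28 mm with its upper surface at z = 762 mm. It stands on four round legs of 72 mm diameter, each leg's bounding box inset 58 mm from the nearest pair of top edges, running from the floor to the underside of the top.

B is a rectangular beam 2612 mm long (x), 112 mm deep (y), 58 mm thick (z).

The beam spans the tops of two tables placed 760 mm apart, resting at z = 762 mm.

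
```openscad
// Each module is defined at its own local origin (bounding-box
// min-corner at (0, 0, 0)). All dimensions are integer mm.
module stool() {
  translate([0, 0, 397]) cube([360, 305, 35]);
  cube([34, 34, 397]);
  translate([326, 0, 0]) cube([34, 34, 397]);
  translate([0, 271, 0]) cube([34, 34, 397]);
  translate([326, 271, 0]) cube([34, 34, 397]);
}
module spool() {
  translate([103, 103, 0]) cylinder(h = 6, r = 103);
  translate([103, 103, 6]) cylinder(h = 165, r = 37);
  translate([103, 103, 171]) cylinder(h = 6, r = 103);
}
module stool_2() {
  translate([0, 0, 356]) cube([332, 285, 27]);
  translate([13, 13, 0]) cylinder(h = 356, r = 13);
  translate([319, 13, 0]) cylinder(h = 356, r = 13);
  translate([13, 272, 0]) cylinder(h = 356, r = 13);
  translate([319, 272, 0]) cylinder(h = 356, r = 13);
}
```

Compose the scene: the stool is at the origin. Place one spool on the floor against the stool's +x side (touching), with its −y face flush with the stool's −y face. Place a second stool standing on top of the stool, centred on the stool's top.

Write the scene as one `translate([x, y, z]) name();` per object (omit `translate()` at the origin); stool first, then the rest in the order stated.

stool();
translate([360, 0, 0]) spool();
translate([14, 10, 432]) stool_2();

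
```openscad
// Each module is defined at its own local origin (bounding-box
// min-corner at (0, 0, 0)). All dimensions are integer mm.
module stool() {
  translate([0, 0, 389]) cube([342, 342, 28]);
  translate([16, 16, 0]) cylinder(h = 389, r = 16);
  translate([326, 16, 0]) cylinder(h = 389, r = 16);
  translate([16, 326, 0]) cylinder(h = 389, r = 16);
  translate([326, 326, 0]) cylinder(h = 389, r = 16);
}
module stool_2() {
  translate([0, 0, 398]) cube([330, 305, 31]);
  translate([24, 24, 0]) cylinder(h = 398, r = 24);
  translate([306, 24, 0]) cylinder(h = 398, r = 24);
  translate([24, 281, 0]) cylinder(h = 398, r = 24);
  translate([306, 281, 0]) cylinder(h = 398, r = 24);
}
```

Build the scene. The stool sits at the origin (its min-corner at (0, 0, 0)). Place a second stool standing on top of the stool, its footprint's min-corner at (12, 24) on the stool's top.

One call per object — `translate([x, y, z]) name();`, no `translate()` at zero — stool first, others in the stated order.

stool();
translate([12, 24, 417]) stool_2();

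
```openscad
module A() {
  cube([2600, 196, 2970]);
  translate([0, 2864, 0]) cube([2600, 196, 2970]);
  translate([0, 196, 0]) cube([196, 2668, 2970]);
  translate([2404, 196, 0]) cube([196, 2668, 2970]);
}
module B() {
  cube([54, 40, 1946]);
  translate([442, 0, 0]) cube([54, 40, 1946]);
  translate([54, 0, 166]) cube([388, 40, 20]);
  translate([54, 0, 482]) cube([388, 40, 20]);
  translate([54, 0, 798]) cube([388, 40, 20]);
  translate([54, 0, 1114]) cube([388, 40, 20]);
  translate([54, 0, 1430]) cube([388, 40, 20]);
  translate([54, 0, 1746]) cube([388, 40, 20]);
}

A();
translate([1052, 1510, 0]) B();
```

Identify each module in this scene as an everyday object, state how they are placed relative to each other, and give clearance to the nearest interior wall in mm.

Clearances: x = 856, y = 1314; minimum 856 mm.

A is a house frame. B is a ladder. The ladder sits inside the house frame, centred. The clearance to the nearest interior wall is 856 mm.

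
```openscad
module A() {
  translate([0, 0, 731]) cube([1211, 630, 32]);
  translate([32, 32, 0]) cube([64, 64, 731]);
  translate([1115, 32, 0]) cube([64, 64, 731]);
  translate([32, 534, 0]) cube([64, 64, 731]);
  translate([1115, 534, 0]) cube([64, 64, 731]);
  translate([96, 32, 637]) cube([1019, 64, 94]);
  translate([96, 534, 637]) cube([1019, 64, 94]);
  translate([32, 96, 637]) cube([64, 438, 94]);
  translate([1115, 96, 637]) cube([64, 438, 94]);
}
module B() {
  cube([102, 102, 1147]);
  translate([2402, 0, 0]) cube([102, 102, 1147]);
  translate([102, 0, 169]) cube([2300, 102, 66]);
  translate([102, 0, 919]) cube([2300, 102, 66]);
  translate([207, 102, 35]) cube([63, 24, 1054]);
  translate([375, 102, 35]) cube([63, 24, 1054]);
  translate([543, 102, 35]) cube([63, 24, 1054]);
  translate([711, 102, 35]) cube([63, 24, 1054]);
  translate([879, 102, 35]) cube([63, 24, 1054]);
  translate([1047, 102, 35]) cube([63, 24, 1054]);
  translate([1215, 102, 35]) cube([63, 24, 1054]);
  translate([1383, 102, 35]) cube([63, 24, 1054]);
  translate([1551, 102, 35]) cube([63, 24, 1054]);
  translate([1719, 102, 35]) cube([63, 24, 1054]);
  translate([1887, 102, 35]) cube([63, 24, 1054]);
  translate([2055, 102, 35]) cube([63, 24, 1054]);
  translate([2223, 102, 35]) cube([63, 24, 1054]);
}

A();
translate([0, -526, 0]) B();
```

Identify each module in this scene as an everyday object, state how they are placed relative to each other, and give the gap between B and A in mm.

The fence section's nearest face is 400 mm from the table's −y face.

A is a table. B is a fence section. The fence section is on the floor beside the table on its −y side. The gap between the fence section and the table is 400 mm.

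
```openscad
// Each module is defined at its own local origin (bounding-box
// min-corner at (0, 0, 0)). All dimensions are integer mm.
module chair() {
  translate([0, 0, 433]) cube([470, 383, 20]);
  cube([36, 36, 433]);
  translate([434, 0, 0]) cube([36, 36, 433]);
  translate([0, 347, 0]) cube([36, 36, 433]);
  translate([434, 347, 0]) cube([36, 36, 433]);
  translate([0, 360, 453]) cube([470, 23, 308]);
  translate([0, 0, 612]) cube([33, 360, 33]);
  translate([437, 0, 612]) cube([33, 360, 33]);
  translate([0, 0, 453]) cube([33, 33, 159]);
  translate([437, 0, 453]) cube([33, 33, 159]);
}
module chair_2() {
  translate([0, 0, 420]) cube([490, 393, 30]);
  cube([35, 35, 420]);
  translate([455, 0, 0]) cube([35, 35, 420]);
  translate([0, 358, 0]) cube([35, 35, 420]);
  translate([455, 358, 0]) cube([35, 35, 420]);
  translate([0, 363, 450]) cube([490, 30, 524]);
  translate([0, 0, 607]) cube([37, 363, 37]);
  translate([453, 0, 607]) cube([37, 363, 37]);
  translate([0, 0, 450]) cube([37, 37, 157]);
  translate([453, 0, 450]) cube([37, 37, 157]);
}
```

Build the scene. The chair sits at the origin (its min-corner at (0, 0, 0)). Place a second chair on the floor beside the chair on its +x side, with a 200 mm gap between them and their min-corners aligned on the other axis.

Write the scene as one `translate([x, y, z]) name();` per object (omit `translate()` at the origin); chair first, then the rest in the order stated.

chair();
translate([670, 0, 0]) chair_2();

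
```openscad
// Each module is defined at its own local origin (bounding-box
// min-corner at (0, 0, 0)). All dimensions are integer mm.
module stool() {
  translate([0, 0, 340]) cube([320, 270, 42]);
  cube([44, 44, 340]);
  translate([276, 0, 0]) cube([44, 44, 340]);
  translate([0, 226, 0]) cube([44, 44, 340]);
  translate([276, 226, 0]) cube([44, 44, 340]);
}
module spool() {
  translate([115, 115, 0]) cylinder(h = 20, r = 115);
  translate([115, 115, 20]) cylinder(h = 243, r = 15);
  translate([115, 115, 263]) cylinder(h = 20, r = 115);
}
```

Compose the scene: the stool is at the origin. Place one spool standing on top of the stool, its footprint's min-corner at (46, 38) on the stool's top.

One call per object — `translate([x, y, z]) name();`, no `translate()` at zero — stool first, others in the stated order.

stool();
translate([46, 38, 382]) spool();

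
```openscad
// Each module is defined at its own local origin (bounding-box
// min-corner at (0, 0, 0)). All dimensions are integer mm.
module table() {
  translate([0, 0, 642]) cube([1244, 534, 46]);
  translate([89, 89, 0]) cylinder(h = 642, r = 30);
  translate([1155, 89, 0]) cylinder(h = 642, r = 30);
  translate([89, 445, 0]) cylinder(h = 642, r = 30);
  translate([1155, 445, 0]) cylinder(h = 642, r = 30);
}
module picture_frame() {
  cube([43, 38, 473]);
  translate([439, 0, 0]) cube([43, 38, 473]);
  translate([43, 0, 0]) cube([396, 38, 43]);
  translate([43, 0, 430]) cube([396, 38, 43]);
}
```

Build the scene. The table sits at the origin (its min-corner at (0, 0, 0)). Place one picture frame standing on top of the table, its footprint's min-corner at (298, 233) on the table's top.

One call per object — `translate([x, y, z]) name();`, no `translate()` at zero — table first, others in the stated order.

table();
translate([298, 233, 688]) picture_frame();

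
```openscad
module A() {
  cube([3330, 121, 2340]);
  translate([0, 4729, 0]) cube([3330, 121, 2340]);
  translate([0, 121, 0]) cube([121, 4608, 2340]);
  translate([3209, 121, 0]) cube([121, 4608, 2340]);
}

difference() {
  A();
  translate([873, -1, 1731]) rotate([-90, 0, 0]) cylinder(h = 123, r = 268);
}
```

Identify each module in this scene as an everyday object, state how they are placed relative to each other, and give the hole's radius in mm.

The subtracted cylinder has r = 268 mm.

A is a house frame. The house frame has a circular hole through its front wall. The hole's radius is 268 mm.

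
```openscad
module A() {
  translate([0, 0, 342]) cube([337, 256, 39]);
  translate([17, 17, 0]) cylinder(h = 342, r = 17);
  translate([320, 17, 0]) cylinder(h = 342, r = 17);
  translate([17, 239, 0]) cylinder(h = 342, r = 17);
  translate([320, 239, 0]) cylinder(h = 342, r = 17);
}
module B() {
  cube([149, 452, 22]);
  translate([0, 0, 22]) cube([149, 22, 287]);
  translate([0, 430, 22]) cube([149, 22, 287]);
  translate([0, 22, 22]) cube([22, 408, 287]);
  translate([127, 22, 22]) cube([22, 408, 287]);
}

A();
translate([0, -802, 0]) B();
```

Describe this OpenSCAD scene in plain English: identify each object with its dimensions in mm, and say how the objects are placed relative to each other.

A is a four-legged stool. The seat is 337×256 mm, 39 mm thick, top at z = 381 mm. It stands on four round legs, each 34 mm in diameter, from z = 0 to the seat underside, each leg's axis is inset half a diameter from the nearest pair of seat edges (so the leg's bounding box is flush with the corner).

B is an open storage box with external size 149×452×309 mm and wall thickness 22 mm (the base is also 22 mm thick). The base covers the whole footprint; the four walls stand on the base, with the y-facing walls full-width and the x-facing walls fitting between their inner faces.

The open box is on the floor beside the stool on its −y side.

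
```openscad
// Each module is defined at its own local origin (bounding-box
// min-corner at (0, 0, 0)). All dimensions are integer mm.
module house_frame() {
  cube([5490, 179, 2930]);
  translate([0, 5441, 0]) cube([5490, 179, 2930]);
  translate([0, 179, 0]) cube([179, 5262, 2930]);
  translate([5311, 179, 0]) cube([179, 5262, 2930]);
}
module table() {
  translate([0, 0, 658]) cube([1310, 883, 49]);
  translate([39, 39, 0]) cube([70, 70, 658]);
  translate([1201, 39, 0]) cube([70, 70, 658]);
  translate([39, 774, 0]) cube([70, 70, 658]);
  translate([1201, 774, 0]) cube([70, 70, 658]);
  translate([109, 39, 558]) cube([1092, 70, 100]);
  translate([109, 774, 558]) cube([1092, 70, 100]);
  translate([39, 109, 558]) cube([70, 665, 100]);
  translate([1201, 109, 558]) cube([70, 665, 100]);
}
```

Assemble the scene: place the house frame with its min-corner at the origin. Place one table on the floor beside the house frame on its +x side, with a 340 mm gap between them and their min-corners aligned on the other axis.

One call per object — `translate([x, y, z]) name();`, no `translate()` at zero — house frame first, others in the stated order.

house_frame();
translate([5830, 0, 0]) table();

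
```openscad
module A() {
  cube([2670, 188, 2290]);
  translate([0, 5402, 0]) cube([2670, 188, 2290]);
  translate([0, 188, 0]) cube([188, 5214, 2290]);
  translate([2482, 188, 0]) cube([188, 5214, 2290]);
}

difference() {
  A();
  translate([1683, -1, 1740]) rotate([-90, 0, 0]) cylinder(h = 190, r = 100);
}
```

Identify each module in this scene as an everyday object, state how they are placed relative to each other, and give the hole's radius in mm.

The subtracted cylinder has r = 100 mm.

A is a house frame. The house frame has a circular hole through its front wall. The hole's radius is 100 mm.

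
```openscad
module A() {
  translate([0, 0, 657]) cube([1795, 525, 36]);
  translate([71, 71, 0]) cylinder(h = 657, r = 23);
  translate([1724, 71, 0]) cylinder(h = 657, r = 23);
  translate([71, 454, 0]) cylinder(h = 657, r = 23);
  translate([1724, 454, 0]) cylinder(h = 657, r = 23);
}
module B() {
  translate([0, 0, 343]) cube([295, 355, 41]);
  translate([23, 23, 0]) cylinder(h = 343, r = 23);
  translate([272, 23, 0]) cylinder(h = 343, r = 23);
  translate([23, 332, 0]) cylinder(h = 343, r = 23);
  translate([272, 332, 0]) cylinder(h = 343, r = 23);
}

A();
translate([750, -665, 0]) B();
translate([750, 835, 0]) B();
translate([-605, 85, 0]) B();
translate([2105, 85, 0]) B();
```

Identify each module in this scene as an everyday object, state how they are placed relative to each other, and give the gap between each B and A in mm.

Each stool's nearest face is 310 mm from the table's bounding box.

A is a table. B is a stool. Four stools sit around the table at the −y, +y, −x, +x sides. The gap between each stool and the table is 310 mm.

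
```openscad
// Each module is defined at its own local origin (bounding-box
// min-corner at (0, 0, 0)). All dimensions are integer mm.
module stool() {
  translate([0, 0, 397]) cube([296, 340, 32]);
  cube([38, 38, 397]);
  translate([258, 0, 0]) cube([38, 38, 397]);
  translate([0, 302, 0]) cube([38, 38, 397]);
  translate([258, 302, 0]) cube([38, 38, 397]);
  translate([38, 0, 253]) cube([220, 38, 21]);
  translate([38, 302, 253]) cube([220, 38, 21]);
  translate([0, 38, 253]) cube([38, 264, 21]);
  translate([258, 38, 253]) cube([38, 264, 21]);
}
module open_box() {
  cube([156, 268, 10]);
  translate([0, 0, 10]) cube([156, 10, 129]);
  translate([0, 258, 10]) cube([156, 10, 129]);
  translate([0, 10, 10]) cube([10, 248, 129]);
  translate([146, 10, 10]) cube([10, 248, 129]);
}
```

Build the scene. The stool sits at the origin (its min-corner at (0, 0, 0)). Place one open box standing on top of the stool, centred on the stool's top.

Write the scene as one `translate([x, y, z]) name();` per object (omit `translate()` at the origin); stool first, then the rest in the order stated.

stool();
translate([70, 36, 429]) open_box();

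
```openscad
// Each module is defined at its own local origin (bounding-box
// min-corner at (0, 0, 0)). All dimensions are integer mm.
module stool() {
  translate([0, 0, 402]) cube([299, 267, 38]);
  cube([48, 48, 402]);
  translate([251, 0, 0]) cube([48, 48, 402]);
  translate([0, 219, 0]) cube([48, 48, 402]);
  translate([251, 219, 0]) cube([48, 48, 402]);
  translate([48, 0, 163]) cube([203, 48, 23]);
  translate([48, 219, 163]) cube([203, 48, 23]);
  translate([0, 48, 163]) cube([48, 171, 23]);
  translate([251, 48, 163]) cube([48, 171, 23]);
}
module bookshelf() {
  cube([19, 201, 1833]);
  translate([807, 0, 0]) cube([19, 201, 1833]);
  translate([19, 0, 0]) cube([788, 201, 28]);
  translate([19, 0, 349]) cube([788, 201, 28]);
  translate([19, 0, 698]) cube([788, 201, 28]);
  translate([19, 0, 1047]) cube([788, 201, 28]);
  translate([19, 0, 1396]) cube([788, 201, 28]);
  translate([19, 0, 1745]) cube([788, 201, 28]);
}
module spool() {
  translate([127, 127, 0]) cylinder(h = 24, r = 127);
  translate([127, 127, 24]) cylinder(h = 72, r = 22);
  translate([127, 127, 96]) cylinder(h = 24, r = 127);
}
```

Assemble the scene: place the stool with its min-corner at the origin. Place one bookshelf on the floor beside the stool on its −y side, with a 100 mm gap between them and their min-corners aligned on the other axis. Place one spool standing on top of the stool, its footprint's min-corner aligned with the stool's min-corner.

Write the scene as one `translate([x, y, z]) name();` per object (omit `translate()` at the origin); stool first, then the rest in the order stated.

stool();
translate([0, -301, 0]) bookshelf();
translate([0, 0, 440]) spool();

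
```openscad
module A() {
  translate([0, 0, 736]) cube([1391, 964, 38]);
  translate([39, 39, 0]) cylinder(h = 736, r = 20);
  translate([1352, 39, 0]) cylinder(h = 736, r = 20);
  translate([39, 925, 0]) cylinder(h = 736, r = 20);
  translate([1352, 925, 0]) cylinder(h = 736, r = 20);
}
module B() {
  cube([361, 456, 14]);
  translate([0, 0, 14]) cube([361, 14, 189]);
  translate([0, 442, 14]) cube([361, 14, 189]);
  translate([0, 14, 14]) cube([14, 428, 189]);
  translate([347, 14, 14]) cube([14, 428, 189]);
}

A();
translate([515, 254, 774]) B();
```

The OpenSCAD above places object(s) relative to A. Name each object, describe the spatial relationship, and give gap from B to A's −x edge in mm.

The open box's min-x is at 515; the table's min-x is 0; gap = 515 mm.

A is a table. B is an open box. The open box is on top of the table, centred. The gap from the open box to the table's −x edge is 515 mm.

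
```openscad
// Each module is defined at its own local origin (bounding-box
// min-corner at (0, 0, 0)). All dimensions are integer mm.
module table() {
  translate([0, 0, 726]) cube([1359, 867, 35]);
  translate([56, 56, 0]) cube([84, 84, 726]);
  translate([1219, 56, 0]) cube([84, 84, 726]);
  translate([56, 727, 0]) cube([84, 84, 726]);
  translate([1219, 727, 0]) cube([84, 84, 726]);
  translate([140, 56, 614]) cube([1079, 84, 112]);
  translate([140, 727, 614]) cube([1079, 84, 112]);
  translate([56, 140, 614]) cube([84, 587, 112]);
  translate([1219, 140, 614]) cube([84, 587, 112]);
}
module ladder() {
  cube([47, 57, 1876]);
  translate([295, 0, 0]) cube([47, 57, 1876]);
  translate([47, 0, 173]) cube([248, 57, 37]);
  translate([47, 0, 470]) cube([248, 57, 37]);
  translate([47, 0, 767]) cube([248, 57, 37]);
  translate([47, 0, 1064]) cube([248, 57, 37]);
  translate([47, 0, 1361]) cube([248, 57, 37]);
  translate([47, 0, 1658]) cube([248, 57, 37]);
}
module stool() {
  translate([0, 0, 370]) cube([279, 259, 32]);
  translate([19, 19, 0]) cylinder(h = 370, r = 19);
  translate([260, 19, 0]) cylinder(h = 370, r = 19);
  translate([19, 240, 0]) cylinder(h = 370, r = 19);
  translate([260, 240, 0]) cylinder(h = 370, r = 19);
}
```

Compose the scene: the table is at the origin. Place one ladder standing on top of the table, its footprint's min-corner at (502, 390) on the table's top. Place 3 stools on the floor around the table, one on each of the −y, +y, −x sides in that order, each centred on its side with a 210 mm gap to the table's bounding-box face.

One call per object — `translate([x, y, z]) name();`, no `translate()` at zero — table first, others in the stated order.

table();
translate([502, 390, 761]) ladder();
translate([540, -469, 0]) stool();
translate([540, 1077, 0]) stool();
translate([-489, 304, 0]) stool();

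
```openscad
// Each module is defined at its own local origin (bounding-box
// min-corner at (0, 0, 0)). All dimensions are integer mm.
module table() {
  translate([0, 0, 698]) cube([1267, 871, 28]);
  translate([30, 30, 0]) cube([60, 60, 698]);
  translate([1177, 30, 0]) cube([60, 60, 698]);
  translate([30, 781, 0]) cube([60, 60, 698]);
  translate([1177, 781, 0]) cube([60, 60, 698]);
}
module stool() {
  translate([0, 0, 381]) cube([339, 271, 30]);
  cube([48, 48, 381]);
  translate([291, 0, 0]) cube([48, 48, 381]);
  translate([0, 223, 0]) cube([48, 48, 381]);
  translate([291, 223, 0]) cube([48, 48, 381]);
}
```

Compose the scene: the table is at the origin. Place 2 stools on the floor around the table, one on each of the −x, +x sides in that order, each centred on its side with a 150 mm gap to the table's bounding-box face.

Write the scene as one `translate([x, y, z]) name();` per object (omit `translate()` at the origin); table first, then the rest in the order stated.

table();
translate([-489, 300, 0]) stool();
translate([1417, 300, 0]) stool();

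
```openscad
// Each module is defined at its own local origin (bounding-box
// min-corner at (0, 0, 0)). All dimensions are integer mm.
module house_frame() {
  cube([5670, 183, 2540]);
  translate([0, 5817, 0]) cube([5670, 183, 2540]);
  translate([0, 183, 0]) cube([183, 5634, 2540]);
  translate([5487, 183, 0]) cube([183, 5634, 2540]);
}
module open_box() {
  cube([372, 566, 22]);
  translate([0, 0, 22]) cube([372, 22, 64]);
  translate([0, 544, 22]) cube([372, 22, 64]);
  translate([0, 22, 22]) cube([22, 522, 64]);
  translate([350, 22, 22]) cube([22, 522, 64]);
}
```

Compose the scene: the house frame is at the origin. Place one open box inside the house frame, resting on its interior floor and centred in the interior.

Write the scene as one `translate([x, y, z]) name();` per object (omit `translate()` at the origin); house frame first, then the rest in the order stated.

house_frame();
translate([2649, 2717, 0]) open_box();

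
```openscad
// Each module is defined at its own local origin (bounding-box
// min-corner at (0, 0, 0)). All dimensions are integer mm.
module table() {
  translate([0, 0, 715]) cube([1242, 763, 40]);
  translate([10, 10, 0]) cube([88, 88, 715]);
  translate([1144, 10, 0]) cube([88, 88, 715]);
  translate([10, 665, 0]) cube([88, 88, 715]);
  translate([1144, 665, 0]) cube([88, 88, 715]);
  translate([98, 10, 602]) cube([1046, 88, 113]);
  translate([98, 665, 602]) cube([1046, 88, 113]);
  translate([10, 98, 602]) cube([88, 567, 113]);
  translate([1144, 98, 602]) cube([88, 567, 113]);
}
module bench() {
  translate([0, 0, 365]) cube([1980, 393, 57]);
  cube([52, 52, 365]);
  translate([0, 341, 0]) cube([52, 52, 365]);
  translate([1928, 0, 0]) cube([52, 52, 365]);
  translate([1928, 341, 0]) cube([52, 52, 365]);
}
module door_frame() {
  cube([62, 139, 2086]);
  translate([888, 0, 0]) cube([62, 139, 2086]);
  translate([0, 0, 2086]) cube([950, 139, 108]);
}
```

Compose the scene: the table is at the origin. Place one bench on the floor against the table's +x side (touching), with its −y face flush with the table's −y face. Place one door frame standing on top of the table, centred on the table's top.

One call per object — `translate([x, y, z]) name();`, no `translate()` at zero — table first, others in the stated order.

table();
translate([1242, 0, 0]) bench();
translate([146, 312, 755]) door_frame();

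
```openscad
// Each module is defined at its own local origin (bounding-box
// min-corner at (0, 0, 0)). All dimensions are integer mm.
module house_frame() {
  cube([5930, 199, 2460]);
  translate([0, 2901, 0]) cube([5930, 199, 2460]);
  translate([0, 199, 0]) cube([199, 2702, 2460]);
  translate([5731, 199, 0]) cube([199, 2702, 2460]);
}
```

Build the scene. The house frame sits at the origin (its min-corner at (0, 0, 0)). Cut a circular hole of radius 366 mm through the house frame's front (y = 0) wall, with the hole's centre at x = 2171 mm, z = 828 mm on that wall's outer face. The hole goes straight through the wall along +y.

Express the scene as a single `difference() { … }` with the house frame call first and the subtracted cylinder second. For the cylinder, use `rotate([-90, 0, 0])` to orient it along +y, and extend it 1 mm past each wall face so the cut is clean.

difference() {
  house_frame();
  translate([2171, -1, 828]) rotate([-90, 0, 0]) cylinder(h = 201, r = 366);
}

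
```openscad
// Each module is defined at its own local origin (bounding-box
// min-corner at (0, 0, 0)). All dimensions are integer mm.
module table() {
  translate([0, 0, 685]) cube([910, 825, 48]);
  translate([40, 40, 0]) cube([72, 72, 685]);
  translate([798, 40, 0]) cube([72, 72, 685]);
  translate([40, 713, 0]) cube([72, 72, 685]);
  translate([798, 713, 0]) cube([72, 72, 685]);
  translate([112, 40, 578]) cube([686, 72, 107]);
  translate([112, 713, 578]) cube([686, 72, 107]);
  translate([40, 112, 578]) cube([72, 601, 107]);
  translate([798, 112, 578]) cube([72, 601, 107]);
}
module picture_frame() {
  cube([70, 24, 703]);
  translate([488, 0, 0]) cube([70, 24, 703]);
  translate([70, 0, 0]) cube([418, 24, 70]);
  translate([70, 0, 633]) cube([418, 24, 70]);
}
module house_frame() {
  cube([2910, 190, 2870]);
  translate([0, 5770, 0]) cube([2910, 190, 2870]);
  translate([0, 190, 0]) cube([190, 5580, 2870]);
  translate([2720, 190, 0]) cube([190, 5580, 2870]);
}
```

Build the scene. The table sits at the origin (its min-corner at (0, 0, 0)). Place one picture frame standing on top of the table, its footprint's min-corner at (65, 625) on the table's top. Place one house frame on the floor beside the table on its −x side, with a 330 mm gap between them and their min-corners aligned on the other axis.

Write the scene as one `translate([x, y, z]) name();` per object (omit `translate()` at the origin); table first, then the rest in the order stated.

table();
translate([65, 625, 733]) picture_frame();
translate([-3240, 0, 0]) house_frame();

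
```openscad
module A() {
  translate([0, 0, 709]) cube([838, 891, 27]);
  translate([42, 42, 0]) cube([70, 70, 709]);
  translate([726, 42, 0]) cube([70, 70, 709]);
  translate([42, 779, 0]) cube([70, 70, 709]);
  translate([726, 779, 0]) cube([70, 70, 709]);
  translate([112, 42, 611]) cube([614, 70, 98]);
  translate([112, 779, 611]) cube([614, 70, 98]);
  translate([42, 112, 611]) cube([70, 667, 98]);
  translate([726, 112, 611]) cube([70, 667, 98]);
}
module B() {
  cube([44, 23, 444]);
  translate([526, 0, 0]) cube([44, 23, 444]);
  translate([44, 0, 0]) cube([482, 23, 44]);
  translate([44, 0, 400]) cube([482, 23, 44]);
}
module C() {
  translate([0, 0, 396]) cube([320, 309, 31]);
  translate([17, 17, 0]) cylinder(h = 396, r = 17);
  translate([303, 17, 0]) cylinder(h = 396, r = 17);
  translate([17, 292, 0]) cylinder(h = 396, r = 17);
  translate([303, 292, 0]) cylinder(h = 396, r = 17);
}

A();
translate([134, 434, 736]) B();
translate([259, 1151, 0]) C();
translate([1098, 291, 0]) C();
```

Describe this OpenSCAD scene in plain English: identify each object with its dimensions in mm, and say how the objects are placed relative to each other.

A is a table with a 838×891 mm rectangular top, 27 mm thick, top surface at z = 736 mm, supported by four 70×70 mm square legs, each inset 42 mm from the nearest pair of top edges, running from the floor. Four apron rails, 70 mm thick and 98 mm tall, run between adjacent legs with their top edges flush with the underside of the top and their outer faces flush with the legs' outer faces.

B is a picture frame with a 482×356 mm rectangular opening (x by z) and a uniform 44 mm border on every side. Frame depth is 23 mm along y. It is built from two vertical stiles running the full outside height and two horizontal rails spanning the gap between the stiles.

C is a four-legged stool. The seat is 320×309 mm, 31 mm thick, top at z = 427 mm. It stands on four round legs, each 34 mm in diameter, from z = 0 to the seat underside, each leg's axis is inset half a diameter from the nearest pair of seat edges (so the leg's bounding box is flush with the corner).

The picture frame is on top of the table, centred. Two stools sit around the table at the +y, +x sides.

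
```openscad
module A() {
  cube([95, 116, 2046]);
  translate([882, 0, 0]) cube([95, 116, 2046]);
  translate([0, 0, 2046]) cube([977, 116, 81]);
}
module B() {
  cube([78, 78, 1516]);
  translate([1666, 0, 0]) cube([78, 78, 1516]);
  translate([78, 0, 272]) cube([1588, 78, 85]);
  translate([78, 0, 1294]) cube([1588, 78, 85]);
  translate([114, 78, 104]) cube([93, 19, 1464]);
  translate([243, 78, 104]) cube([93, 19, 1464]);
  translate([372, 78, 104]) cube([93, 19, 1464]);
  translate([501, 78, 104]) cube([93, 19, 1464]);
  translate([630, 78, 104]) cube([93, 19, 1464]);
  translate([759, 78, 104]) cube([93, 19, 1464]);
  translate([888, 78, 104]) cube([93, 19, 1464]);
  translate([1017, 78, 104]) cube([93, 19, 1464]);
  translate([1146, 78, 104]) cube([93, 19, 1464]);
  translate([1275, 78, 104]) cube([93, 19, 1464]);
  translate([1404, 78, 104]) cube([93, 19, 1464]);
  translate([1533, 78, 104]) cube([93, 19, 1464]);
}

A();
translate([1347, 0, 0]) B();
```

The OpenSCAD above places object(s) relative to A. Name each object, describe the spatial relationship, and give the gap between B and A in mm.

The fence section's nearest face is 370 mm from the door frame's +x face.

A is a door frame. B is a fence section. The fence section is on the floor beside the door frame on its +x side. The gap between the fence section and the door frame is 370 mm.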